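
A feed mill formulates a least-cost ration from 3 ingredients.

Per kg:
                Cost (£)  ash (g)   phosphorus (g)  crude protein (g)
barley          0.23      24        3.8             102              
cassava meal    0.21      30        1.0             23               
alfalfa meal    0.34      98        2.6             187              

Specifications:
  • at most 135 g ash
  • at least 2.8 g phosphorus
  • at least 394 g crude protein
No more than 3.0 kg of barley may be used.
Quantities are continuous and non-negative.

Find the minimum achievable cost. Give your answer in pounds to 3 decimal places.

Set it up as a linear program. Let x1 = kg of barley, x2 = kg of cassava meal, x3 = kg of alfalfa meal.
Minimise 0.23x1 + 0.21x2 + 0.34x3 with:
  24x1 + 30x2 + 98x3 ≤ 135   (ash)
  3.8x1 + 1x2 + 2.6x3 ≥ 2.8   (phosphorus)
  102x1 + 23x2 + 187x3 ≥ 394   (crude protein)
  x1 ≤ 3
  x1, x2, x3 ≥ 0.
The optimal basis is {barley, alfalfa meal}; cassava meal drops out. The ash and crude protein requirements are met with equality.
Optimal quantities: barley = 2.427 kg, alfalfa meal = 0.7832 kg.
Cost = 0.23·2.427 + 0.34·0.7832 = 0.824498.

£0.824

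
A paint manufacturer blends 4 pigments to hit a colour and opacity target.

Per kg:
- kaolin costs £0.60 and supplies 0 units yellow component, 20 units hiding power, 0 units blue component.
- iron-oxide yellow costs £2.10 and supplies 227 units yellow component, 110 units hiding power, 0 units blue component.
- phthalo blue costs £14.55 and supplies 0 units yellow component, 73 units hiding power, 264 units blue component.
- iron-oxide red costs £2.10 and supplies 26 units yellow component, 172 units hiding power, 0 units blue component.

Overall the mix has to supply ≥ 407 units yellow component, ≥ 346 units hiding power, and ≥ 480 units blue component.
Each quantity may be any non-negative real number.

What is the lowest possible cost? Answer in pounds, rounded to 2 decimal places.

£30.41

Treat it as an LP. Let x1 = kg of kaolin, x2 = kg of iron-oxide yellow, x3 = kg of phthalo blue, x4 = kg of iron-oxide red.
min 0.6x1 + 2.1x2 + 14.55x3 + 2.1x4 with:
  227x2 + 26x4 ≥ 407   (yellow component)
  20x1 + 110x2 + 73x3 + 172x4 ≥ 346   (hiding power)
  264x3 ≥ 480   (blue component)
  x1, x2, x3, x4 ≥ 0.
The cheapest feasible vertex uses only iron-oxide yellow, phthalo blue, iron-oxide red; kaolin is not used. The yellow component, hiding power, blue component requirements are met with equality.
Optimal quantities: iron-oxide yellow = 1.7814 kg, phthalo blue = 1.8182 kg, iron-oxide red = 0.10068 kg.
Cost = 2.1·1.7814 + 14.55·1.8182 + 2.1·0.10068 = 30.4072.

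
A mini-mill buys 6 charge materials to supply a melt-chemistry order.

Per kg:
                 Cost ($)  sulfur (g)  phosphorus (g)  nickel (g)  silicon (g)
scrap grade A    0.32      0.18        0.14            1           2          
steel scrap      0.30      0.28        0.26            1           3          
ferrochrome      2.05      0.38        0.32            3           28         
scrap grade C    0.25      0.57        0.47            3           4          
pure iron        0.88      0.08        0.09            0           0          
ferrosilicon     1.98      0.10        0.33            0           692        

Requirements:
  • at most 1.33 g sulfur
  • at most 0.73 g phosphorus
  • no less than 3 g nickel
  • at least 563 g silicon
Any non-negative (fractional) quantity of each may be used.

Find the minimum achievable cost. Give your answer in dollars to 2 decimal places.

Set it up as a linear program. Let x1 = kg of scrap grade A, x2 = kg of steel scrap, x3 = kg of ferrochrome, x4 = kg of scrap grade C, x5 = kg of pure iron, x6 = kg of ferrosilicon.
min 0.32x1 + 0.3x2 + 2.05x3 + 0.25x4 + 0.88x5 + 1.98x6 subject to:
  0.18x1 + 0.28x2 + 0.38x3 + 0.57x4 + 0.08x5 + 0.1x6 ≤ 1.33   (sulfur)
  0.14x1 + 0.26x2 + 0.32x3 + 0.47x4 + 0.09x5 + 0.33x6 ≤ 0.73   (phosphorus)
  1x1 + 1x2 + 3x3 + 3x4 ≥ 3   (nickel)
  2x1 + 3x2 + 28x3 + 4x4 + 692x6 ≥ 563   (silicon)
  x1, x2, x3, x4, x5, x6 ≥ 0.
At the optimum only ferrochrome, scrap grade C, ferrosilicon are positive (scrap grade A, steel scrap, pure iron = 0). The phosphorus, nickel, silicon requirements are met with equality.
So ferrochrome = 0.04073 kg, scrap grade C = 0.9593 kg, ferrosilicon = 0.8064 kg.
Cost = 2.05·0.04073 + 0.25·0.9593 + 1.98·0.8064 = 1.9200.

$1.92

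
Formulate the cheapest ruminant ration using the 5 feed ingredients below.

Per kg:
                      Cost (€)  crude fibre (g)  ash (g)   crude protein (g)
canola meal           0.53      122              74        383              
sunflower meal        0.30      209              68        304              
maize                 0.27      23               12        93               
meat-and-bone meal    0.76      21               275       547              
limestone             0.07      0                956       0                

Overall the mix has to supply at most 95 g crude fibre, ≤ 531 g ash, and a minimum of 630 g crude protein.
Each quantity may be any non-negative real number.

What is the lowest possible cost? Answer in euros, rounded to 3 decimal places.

Let x1 = kg of canola meal, x2 = kg of sunflower meal, x3 = kg of maize, x4 = kg of meat-and-bone meal, x5 = kg of limestone.
Minimise 0.53x1 + 0.3x2 + 0.27x3 + 0.76x4 + 0.07x5 subject to:
  122x1 + 209x2 + 23x3 + 21x4 ≤ 95   (crude fibre)
  74x1 + 68x2 + 12x3 + 275x4 + 956x5 ≤ 531   (ash)
  383x1 + 304x2 + 93x3 + 547x4 ≥ 630   (crude protein)
  x1, x2, x3, x4, x5 ≥ 0.
At the optimum only sunflower meal, meat-and-bone meal are positive (canola meal, maize, limestone = 0). Binding constraints: crude fibre and crude protein.
Solving gives x2 = 0.3589, x4 = 0.9523.
Total cost: 0.3·0.3589 + 0.76·0.9523 = 0.83142.

€0.831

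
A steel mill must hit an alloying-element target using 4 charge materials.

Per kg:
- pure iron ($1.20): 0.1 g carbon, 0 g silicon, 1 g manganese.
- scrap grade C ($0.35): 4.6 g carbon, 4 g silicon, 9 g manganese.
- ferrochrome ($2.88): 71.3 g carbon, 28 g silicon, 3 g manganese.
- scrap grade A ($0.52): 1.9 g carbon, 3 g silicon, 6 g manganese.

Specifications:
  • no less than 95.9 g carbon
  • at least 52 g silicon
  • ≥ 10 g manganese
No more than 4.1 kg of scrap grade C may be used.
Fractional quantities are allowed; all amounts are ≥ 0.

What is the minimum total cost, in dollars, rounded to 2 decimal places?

This is a linear program. Let x1 = kg of pure iron, x2 = kg of scrap grade C, x3 = kg of ferrochrome, x4 = kg of scrap grade A.
min 1.2x1 + 0.35x2 + 2.88x3 + 0.52x4 with:
  0.1x1 + 4.6x2 + 71.3x3 + 1.9x4 ≥ 95.9   (carbon)
  4x2 + 28x3 + 3x4 ≥ 52   (silicon)
  1x1 + 9x2 + 3x3 + 6x4 ≥ 10   (manganese)
  x2 ≤ 4.1
  x1, x2, x3, x4 ≥ 0.
The optimal basis is {scrap grade C, ferrochrome}; pure iron, scrap grade A drop out. Binding constraints: silicon and the scrap grade C cap.
Optimal quantities: scrap grade C = 4.1 kg, ferrochrome = 1.271 kg.
Objective = 0.35·4.1 + 2.88·1.271 = 5.0955.

$5.10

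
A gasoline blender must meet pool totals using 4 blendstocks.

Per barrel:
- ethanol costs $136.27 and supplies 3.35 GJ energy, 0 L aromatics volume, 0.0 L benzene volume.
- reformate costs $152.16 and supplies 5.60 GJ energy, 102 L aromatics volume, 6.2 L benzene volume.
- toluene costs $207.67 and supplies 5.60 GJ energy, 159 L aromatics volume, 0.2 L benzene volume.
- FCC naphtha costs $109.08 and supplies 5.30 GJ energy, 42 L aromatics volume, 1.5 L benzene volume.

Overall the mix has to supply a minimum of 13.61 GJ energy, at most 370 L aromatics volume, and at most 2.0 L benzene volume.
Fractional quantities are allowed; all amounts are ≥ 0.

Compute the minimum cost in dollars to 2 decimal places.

Set it up as a linear program. Let x1 = barrels of ethanol, x2 = barrels of reformate, x3 = barrels of toluene, x4 = barrels of FCC naphtha.
Minimise 136.27x1 + 152.16x2 + 207.67x3 + 109.08x4 with:
  3.35x1 + 5.6x2 + 5.6x3 + 5.3x4 ≥ 13.61   (energy)
  102x2 + 159x3 + 42x4 ≤ 370   (aromatics volume)
  6.2x2 + 0.2x3 + 1.5x4 ≤ 2   (benzene volume)
  x1, x2, x3, x4 ≥ 0.
The minimum-cost mix takes nothing from ethanol, reformate — only toluene, FCC naphtha. The energy and benzene volume requirements are met with equality.
Optimal quantities: toluene = 1.33719 barrels, FCC naphtha = 1.15504 barrels.
Objective = 207.67·1.33719 + 109.08·1.15504 = 403.6860.

$403.69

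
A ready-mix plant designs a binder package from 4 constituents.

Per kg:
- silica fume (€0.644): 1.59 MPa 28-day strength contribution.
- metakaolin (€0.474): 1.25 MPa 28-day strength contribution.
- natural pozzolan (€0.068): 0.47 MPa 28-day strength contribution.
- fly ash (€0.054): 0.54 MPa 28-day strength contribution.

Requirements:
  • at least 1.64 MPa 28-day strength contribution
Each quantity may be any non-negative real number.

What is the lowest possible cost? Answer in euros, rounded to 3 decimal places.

€0.164

Let x1 = kg of silica fume, x2 = kg of metakaolin, x3 = kg of natural pozzolan, x4 = kg of fly ash.
Minimise 0.644x1 + 0.474x2 + 0.068x3 + 0.054x4 s.t.:
  1.59x1 + 1.25x2 + 0.47x3 + 0.54x4 ≥ 1.64   (28-day strength contribution)
  x1, x2, x3, x4 ≥ 0.
At the optimum only fly ash is positive (silica fume, metakaolin, natural pozzolan = 0). Binding constraint: 28-day strength contribution.
Optimal quantities: fly ash = 3.037 kg.
Objective = 0.054·3.037 = 0.16400.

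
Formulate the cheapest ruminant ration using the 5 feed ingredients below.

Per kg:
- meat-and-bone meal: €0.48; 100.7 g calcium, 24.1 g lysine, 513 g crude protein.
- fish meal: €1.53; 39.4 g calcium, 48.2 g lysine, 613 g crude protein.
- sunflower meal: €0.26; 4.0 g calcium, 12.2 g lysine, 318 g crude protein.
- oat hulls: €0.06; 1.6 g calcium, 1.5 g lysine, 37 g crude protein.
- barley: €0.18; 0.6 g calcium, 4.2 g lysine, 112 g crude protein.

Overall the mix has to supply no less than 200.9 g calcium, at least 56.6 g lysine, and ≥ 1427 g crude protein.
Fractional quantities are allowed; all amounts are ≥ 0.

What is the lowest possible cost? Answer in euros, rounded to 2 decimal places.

€1.28

Set it up as a linear program. Let x1 = kg of meat-and-bone meal, x2 = kg of fish meal, x3 = kg of sunflower meal, x4 = kg of oat hulls, x5 = kg of barley.
Minimise 0.48x1 + 1.53x2 + 0.26x3 + 0.06x4 + 0.18x5 with:
  100.7x1 + 39.4x2 + 4x3 + 1.6x4 + 0.6x5 ≥ 200.9   (calcium)
  24.1x1 + 48.2x2 + 12.2x3 + 1.5x4 + 4.2x5 ≥ 56.6   (lysine)
  513x1 + 613x2 + 318x3 + 37x4 + 112x5 ≥ 1427   (crude protein)
  x1, x2, x3, x4, x5 ≥ 0.
The optimal basis is {meat-and-bone meal, sunflower meal}; fish meal, oat hulls, barley drop out. The calcium and crude protein requirements are met with equality.
Optimal quantities: meat-and-bone meal = 1.941 kg, sunflower meal = 1.356 kg.
Cost = 0.48·1.941 + 0.26·1.356 = 1.2842.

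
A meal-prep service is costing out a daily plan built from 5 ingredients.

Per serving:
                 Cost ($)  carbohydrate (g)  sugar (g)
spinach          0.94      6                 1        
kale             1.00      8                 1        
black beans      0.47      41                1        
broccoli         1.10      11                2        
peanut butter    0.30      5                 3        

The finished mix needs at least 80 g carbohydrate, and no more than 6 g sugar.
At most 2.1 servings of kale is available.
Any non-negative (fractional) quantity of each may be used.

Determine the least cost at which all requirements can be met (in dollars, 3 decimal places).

$0.917

Set it up as a linear program. Let x1 = servings of spinach, x2 = servings of kale, x3 = servings of black beans, x4 = servings of broccoli, x5 = servings of peanut butter.
Minimise 0.94x1 + 1x2 + 0.47x3 + 1.1x4 + 0.3x5 s.t.:
  6x1 + 8x2 + 41x3 + 11x4 + 5x5 ≥ 80   (carbohydrate)
  1x1 + 1x2 + 1x3 + 2x4 + 3x5 ≤ 6   (sugar)
  x2 ≤ 2.1
  x1, x2, x3, x4, x5 ≥ 0.
The minimum-cost mix takes nothing from spinach, kale, broccoli, peanut butter — only black beans. There the carbohydrate constraint is tight.
Solving gives x3 = 1.951.
Hence cost = 0.47·1.951 = $0.91697.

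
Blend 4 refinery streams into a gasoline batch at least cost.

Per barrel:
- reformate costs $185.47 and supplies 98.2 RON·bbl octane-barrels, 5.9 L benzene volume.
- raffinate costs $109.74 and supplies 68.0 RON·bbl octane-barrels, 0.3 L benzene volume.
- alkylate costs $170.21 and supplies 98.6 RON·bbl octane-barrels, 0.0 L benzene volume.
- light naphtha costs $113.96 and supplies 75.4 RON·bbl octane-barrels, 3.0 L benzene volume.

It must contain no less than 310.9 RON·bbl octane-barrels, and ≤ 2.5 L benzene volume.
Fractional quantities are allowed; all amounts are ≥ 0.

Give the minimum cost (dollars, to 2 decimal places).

$498.47

Set it up as a linear program. Let x1 = barrels of reformate, x2 = barrels of raffinate, x3 = barrels of alkylate, x4 = barrels of light naphtha.
min 185.47x1 + 109.74x2 + 170.21x3 + 113.96x4 s.t.:
  98.2x1 + 68x2 + 98.6x3 + 75.4x4 ≥ 310.9   (octane-barrels)
  5.9x1 + 0.3x2 + 3x4 ≤ 2.5   (benzene volume)
  x1, x2, x3, x4 ≥ 0.
At the optimum only raffinate, light naphtha are positive (reformate, alkylate = 0). Binding constraints: octane-barrels and benzene volume.
So raffinate = 4.103 barrels, light naphtha = 0.423 barrels.
Hence cost = 109.74·4.103 + 113.96·0.423 = $498.4683.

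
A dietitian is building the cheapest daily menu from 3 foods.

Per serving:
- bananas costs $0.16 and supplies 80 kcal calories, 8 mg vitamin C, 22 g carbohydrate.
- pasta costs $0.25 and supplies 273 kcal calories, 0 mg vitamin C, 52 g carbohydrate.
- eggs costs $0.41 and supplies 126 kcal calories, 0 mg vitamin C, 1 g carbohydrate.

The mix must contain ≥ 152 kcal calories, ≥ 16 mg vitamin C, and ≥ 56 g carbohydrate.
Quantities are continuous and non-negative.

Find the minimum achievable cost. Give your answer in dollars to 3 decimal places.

$0.378

Treat it as an LP. Let x1 = servings of bananas, x2 = servings of pasta, x3 = servings of eggs.
Minimize 0.16x1 + 0.25x2 + 0.41x3 s.t.:
  80x1 + 273x2 + 126x3 ≥ 152   (calories)
  8x1 ≥ 16   (vitamin C)
  22x1 + 52x2 + 1x3 ≥ 56   (carbohydrate)
  x1, x2, x3 ≥ 0.
The cheapest feasible vertex uses only bananas, pasta; eggs is not used. The vitamin C and carbohydrate requirements are met with equality.
Solving gives x1 = 2, x2 = 0.2308.
Cost = 0.16·2 + 0.25·0.2308 = 0.37770.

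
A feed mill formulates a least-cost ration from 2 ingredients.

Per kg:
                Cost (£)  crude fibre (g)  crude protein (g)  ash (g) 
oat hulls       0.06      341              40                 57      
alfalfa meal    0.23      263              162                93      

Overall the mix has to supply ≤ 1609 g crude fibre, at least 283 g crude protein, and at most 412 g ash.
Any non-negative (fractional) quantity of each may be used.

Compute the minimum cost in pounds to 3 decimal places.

£0.402

Treat it as an LP. Let x1 = kg of oat hulls, x2 = kg of alfalfa meal.
min 0.06x1 + 0.23x2 s.t.:
  341x1 + 263x2 ≤ 1609   (crude fibre)
  40x1 + 162x2 ≥ 283   (crude protein)
  57x1 + 93x2 ≤ 412   (ash)
  x1, x2 ≥ 0.
The optimal basis is {alfalfa meal}; oat hulls drops out. Binding constraint: crude protein.
Solving gives x2 = 1.747.
Hence cost = 0.23·1.747 = £0.40181.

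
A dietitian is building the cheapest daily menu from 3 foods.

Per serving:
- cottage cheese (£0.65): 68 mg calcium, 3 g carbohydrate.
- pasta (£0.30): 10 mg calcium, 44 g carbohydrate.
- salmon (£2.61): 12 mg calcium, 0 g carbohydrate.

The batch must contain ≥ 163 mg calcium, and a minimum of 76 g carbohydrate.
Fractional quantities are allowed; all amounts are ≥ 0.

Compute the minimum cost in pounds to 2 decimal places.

£1.88

Let x1 = servings of cottage cheese, x2 = servings of pasta, x3 = servings of salmon.
Minimize 0.65x1 + 0.3x2 + 2.61x3 s.t.:
  68x1 + 10x2 + 12x3 ≥ 163   (calcium)
  3x1 + 44x2 ≥ 76   (carbohydrate)
  x1, x2, x3 ≥ 0.
At the optimum only cottage cheese, pasta are positive (salmon = 0). There the calcium and carbohydrate constraints are tight.
That vertex is x1 = 2.165, x2 = 1.58.
Objective = 0.65·2.165 + 0.3·1.58 = 1.8813.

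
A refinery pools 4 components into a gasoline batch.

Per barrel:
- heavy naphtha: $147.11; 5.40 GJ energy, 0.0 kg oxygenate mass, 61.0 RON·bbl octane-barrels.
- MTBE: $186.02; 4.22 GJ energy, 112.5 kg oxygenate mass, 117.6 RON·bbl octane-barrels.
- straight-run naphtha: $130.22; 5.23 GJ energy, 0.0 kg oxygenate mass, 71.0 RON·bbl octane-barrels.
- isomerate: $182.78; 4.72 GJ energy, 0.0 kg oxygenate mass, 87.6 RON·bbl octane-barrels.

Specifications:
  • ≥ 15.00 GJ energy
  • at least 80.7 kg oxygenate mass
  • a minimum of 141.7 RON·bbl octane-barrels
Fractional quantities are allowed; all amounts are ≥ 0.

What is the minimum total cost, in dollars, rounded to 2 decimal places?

$431.55

Treat it as an LP. Let x1 = barrels of heavy naphtha, x2 = barrels of MTBE, x3 = barrels of straight-run naphtha, x4 = barrels of isomerate.
Minimise 147.11x1 + 186.02x2 + 130.22x3 + 182.78x4 s.t.:
  5.4x1 + 4.22x2 + 5.23x3 + 4.72x4 ≥ 15   (energy)
  112.5x2 ≥ 80.7   (oxygenate mass)
  61x1 + 117.6x2 + 71x3 + 87.6x4 ≥ 141.7   (octane-barrels)
  x1, x2, x3, x4 ≥ 0.
The optimal basis is {MTBE, straight-run naphtha}; heavy naphtha, isomerate drop out. The energy and oxygenate mass requirements are met with equality.
So MTBE = 0.71733 barrels, straight-run naphtha = 2.2893 barrels.
Objective = 186.02·0.71733 + 130.22·2.2893 = 431.5504.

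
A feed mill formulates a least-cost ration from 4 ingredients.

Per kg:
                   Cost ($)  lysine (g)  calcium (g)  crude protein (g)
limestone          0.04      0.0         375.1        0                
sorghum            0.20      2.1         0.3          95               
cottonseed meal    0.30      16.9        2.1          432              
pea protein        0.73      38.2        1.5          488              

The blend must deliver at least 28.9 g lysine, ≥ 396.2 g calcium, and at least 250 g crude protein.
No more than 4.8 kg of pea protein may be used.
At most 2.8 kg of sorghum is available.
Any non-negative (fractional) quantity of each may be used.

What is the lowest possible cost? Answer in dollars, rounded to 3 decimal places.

Treat it as an LP. Let x1 = kg of limestone, x2 = kg of sorghum, x3 = kg of cottonseed meal, x4 = kg of pea protein.
Minimize 0.04x1 + 0.2x2 + 0.3x3 + 0.73x4 s.t.:
  2.1x2 + 16.9x3 + 38.2x4 ≥ 28.9   (lysine)
  375.1x1 + 0.3x2 + 2.1x3 + 1.5x4 ≥ 396.2   (calcium)
  95x2 + 432x3 + 488x4 ≥ 250   (crude protein)
  x4 ≤ 4.8
  x2 ≤ 2.8
  x1, x2, x3, x4 ≥ 0.
The minimum-cost mix takes nothing from sorghum, pea protein — only limestone, cottonseed meal. The lysine and calcium requirements are met with equality.
So limestone = 1.047 kg, cottonseed meal = 1.71 kg.
Cost = 0.04·1.047 + 0.3·1.71 = 0.55488.

$0.555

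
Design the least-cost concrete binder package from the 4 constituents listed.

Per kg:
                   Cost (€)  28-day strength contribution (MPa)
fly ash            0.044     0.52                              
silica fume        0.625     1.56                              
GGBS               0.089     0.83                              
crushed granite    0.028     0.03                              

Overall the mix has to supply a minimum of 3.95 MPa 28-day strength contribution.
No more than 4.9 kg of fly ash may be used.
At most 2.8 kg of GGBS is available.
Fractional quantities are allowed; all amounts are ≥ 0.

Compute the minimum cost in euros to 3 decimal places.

€0.366

Let x1 = kg of fly ash, x2 = kg of silica fume, x3 = kg of GGBS, x4 = kg of crushed granite.
min 0.044x1 + 0.625x2 + 0.089x3 + 0.028x4 s.t.:
  0.52x1 + 1.56x2 + 0.83x3 + 0.03x4 ≥ 3.95   (28-day strength contribution)
  x1 ≤ 4.9
  x3 ≤ 2.8
  x1, x2, x3, x4 ≥ 0.
The optimal basis is {fly ash, GGBS}; silica fume, crushed granite drop out. The 28-day strength contribution and the fly ash cap requirements are met with equality.
Solving gives x1 = 4.9, x3 = 1.689.
Objective = 0.044·4.9 + 0.089·1.689 = 0.36592.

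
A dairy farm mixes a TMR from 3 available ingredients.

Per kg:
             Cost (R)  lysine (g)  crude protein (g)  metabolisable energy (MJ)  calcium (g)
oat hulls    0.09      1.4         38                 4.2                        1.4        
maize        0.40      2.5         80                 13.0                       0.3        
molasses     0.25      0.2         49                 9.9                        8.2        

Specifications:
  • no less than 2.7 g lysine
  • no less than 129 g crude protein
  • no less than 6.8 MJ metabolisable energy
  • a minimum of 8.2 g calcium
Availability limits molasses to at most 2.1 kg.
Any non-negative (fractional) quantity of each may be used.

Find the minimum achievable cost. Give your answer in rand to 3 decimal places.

R0.378

Set it up as a linear program. Let x1 = kg of oat hulls, x2 = kg of maize, x3 = kg of molasses.
Minimise 0.09x1 + 0.4x2 + 0.25x3 subject to:
  1.4x1 + 2.5x2 + 0.2x3 ≥ 2.7   (lysine)
  38x1 + 80x2 + 49x3 ≥ 129   (crude protein)
  4.2x1 + 13x2 + 9.9x3 ≥ 6.8   (metabolisable energy)
  1.4x1 + 0.3x2 + 8.2x3 ≥ 8.2   (calcium)
  x3 ≤ 2.1
  x1, x2, x3 ≥ 0.
The cheapest feasible vertex uses only oat hulls, molasses; maize is not used. There the crude protein and calcium constraints are tight.
That vertex is x1 = 2.7, x3 = 0.5391.
Cost = 0.09·2.7 + 0.25·0.5391 = 0.37778.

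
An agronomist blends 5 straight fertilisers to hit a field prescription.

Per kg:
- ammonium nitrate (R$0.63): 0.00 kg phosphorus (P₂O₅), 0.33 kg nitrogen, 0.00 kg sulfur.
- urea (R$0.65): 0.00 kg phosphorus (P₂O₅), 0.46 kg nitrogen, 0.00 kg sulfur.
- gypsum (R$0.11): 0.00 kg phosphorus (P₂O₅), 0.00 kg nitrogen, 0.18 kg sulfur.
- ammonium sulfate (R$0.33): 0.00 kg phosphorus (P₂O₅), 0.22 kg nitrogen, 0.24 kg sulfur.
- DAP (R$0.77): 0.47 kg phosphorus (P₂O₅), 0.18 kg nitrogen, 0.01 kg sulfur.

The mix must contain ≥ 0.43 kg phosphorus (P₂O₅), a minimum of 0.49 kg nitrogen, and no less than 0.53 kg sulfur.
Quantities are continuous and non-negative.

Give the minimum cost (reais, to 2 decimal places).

Treat it as an LP. Let x1 = kg of ammonium nitrate, x2 = kg of urea, x3 = kg of gypsum, x4 = kg of ammonium sulfate, x5 = kg of DAP.
Minimize 0.63x1 + 0.65x2 + 0.11x3 + 0.33x4 + 0.77x5 subject to:
  0.47x5 ≥ 0.43   (phosphorus (P₂O₅))
  0.33x1 + 0.46x2 + 0.22x4 + 0.18x5 ≥ 0.49   (nitrogen)
  0.18x3 + 0.24x4 + 0.01x5 ≥ 0.53   (sulfur)
  x1, x2, x3, x4, x5 ≥ 0.
The cheapest feasible vertex uses only gypsum, ammonium sulfate, DAP; ammonium nitrate, urea are not used. There the phosphorus (P₂O₅), nitrogen, sulfur constraints are tight.
So gypsum = 0.922 kg, ammonium sulfate = 1.479 kg, DAP = 0.9149 kg.
Cost = 0.11·0.922 + 0.33·1.479 + 0.77·0.9149 = 1.2940.

R$1.29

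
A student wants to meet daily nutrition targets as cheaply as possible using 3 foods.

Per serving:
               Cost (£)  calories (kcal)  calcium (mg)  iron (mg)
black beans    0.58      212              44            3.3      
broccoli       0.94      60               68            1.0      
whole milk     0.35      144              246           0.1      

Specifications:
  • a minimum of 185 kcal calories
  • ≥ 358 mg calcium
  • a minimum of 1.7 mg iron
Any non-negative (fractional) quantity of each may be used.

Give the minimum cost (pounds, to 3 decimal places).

£0.754

This is a linear program. Let x1 = servings of black beans, x2 = servings of broccoli, x3 = servings of whole milk.
Minimise 0.58x1 + 0.94x2 + 0.35x3 s.t.:
  212x1 + 60x2 + 144x3 ≥ 185   (calories)
  44x1 + 68x2 + 246x3 ≥ 358   (calcium)
  3.3x1 + 1x2 + 0.1x3 ≥ 1.7   (iron)
  x1, x2, x3 ≥ 0.
The minimum-cost mix takes nothing from broccoli — only black beans, whole milk. Binding constraints: calcium and iron.
So black beans = 0.47362 servings, whole milk = 1.3706 servings.
Objective = 0.58·0.47362 + 0.35·1.3706 = 0.75441.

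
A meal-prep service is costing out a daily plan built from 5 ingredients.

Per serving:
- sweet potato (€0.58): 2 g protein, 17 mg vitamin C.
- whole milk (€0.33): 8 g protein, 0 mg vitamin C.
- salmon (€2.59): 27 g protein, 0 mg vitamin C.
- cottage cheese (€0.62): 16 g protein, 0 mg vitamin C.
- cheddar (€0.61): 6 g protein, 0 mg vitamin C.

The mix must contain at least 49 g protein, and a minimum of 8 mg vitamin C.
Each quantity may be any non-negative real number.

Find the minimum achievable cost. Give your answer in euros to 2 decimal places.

€2.14

Let x1 = servings of sweet potato, x2 = servings of whole milk, x3 = servings of salmon, x4 = servings of cottage cheese, x5 = servings of cheddar.
Minimize 0.58x1 + 0.33x2 + 2.59x3 + 0.62x4 + 0.61x5 s.t.:
  2x1 + 8x2 + 27x3 + 16x4 + 6x5 ≥ 49   (protein)
  17x1 ≥ 8   (vitamin C)
  x1, x2, x3, x4, x5 ≥ 0.
The optimal basis is {sweet potato, cottage cheese}; whole milk, salmon, cheddar drop out. There the protein and vitamin C constraints are tight.
Solving gives x1 = 0.4706, x4 = 3.004.
Objective = 0.58·0.4706 + 0.62·3.004 = 2.1354.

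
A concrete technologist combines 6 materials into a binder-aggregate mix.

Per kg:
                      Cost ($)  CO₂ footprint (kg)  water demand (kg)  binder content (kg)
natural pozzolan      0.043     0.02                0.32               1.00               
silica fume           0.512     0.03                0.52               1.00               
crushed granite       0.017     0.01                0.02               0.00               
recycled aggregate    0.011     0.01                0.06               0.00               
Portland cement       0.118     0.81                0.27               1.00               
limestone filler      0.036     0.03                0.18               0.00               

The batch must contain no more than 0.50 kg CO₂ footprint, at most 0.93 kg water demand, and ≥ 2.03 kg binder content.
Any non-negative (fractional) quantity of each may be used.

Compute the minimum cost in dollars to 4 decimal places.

Treat it as an LP. Let x1 = kg of natural pozzolan, x2 = kg of silica fume, x3 = kg of crushed granite, x4 = kg of recycled aggregate, x5 = kg of Portland cement, x6 = kg of limestone filler.
Minimise 0.043x1 + 0.512x2 + 0.017x3 + 0.011x4 + 0.118x5 + 0.036x6 subject to:
  0.02x1 + 0.03x2 + 0.01x3 + 0.01x4 + 0.81x5 + 0.03x6 ≤ 0.5   (CO₂ footprint)
  0.32x1 + 0.52x2 + 0.02x3 + 0.06x4 + 0.27x5 + 0.18x6 ≤ 0.93   (water demand)
  1x1 + 1x2 + 1x5 ≥ 2.03   (binder content)
  x1, x2, x3, x4, x5, x6 ≥ 0.
The cheapest feasible vertex uses only natural pozzolan; silica fume, crushed granite, recycled aggregate, Portland cement, limestone filler are not used. The binder content requirement is met with equality.
Solving gives x1 = 2.03.
Cost = 0.043·2.03 = 0.087290.

$0.0873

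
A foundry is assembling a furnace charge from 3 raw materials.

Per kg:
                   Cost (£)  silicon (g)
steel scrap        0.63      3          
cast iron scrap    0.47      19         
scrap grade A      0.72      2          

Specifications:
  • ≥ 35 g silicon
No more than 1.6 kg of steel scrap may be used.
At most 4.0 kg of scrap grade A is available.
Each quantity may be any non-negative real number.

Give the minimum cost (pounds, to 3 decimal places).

Let x1 = kg of steel scrap, x2 = kg of cast iron scrap, x3 = kg of scrap grade A.
Minimise 0.63x1 + 0.47x2 + 0.72x3 s.t.:
  3x1 + 19x2 + 2x3 ≥ 35   (silicon)
  x1 ≤ 1.6
  x3 ≤ 4
  x1, x2, x3 ≥ 0.
At the optimum only cast iron scrap is positive (steel scrap, scrap grade A = 0). There the silicon constraint is tight.
Optimal quantities: cast iron scrap = 1.842 kg.
Hence cost = 0.47·1.842 = £0.86574.

£0.866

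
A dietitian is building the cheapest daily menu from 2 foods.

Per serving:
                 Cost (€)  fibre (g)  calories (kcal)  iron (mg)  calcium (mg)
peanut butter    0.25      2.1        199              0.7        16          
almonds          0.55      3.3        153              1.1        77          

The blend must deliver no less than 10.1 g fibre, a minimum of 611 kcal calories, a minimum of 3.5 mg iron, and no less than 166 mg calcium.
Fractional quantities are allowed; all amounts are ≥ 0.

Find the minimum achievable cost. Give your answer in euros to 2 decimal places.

Set it up as a linear program. Let x1 = servings of peanut butter, x2 = servings of almonds.
Minimize 0.25x1 + 0.55x2 s.t.:
  2.1x1 + 3.3x2 ≥ 10.1   (fibre)
  199x1 + 153x2 ≥ 611   (calories)
  0.7x1 + 1.1x2 ≥ 3.5   (iron)
  16x1 + 77x2 ≥ 166   (calcium)
  x1, x2 ≥ 0.
Both inputs are positive at the optimum. There the iron and calcium constraints are tight.
So peanut butter = 2.394 servings, almonds = 1.658 servings.
Total cost: 0.25·2.394 + 0.55·1.658 = 1.5104.

€1.51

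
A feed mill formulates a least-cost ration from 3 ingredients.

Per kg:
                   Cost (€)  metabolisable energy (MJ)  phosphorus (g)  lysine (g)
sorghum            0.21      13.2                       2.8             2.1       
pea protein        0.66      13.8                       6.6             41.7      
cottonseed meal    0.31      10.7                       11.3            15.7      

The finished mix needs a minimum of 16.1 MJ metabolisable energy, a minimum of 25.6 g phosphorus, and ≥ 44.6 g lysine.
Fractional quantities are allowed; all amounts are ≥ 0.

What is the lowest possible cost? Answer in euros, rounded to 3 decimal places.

€0.835

Let x1 = kg of sorghum, x2 = kg of pea protein, x3 = kg of cottonseed meal.
Minimise 0.21x1 + 0.66x2 + 0.31x3 subject to:
  13.2x1 + 13.8x2 + 10.7x3 ≥ 16.1   (metabolisable energy)
  2.8x1 + 6.6x2 + 11.3x3 ≥ 25.6   (phosphorus)
  2.1x1 + 41.7x2 + 15.7x3 ≥ 44.6   (lysine)
  x1, x2, x3 ≥ 0.
The cheapest feasible vertex uses only pea protein, cottonseed meal; sorghum is not used. Binding constraints: phosphorus and lysine.
So pea protein = 0.2776 kg, cottonseed meal = 2.103 kg.
Total cost: 0.66·0.2776 + 0.31·2.103 = 0.83515.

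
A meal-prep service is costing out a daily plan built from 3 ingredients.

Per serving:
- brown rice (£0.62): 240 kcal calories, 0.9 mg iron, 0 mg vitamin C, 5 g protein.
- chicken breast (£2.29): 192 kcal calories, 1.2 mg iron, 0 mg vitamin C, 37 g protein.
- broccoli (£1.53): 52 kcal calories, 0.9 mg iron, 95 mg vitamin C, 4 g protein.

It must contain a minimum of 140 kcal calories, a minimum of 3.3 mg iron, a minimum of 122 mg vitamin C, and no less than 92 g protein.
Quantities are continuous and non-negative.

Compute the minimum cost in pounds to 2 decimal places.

This is a linear program. Let x1 = servings of brown rice, x2 = servings of chicken breast, x3 = servings of broccoli.
Minimize 0.62x1 + 2.29x2 + 1.53x3 s.t.:
  240x1 + 192x2 + 52x3 ≥ 140   (calories)
  0.9x1 + 1.2x2 + 0.9x3 ≥ 3.3   (iron)
  95x3 ≥ 122   (vitamin C)
  5x1 + 37x2 + 4x3 ≥ 92   (protein)
  x1, x2, x3 ≥ 0.
The minimum-cost mix takes nothing from brown rice — only chicken breast, broccoli. The vitamin C and protein requirements are met with equality.
That vertex is x2 = 2.348, x3 = 1.284.
Cost = 2.29·2.348 + 1.53·1.284 = 7.3414.

£7.34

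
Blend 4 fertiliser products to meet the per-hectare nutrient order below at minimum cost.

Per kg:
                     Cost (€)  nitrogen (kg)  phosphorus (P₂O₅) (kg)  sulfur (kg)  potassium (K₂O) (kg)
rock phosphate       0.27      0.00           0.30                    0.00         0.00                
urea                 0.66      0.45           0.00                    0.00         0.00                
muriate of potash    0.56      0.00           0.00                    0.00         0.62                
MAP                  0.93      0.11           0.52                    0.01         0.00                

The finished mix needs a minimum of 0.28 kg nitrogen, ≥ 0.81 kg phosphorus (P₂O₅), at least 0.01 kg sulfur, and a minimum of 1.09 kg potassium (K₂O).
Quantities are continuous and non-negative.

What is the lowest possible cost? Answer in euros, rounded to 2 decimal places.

€2.42

This is a linear program. Let x1 = kg of rock phosphate, x2 = kg of urea, x3 = kg of muriate of potash, x4 = kg of MAP.
Minimize 0.27x1 + 0.66x2 + 0.56x3 + 0.93x4 with:
  0.45x2 + 0.11x4 ≥ 0.28   (nitrogen)
  0.3x1 + 0.52x4 ≥ 0.81   (phosphorus (P₂O₅))
  0.01x4 ≥ 0.01   (sulfur)
  0.62x3 ≥ 1.09   (potassium (K₂O))
  x1, x2, x3, x4 ≥ 0.
The optimal mix uses every input. There the nitrogen, phosphorus (P₂O₅), sulfur, potassium (K₂O) constraints are tight.
So rock phosphate = 0.9667 kg, urea = 0.3778 kg, muriate of potash = 1.758 kg, MAP = 1 kg.
Total cost: 0.27·0.9667 + 0.66·0.3778 + 0.56·1.758 + 0.93·1 = 2.4248.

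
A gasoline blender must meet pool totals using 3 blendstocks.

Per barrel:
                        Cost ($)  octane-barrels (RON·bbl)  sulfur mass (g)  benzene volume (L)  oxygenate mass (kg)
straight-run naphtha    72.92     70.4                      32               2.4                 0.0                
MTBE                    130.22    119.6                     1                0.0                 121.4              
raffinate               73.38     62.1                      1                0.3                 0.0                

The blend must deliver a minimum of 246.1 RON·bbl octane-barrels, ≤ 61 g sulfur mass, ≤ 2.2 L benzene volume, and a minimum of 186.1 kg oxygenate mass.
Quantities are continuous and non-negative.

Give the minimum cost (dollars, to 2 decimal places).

$264.63

This is a linear program. Let x1 = barrels of straight-run naphtha, x2 = barrels of MTBE, x3 = barrels of raffinate.
Minimize 72.92x1 + 130.22x2 + 73.38x3 subject to:
  70.4x1 + 119.6x2 + 62.1x3 ≥ 246.1   (octane-barrels)
  32x1 + 1x2 + 1x3 ≤ 61   (sulfur mass)
  2.4x1 + 0.3x3 ≤ 2.2   (benzene volume)
  121.4x2 ≥ 186.1   (oxygenate mass)
  x1, x2, x3 ≥ 0.
The cheapest feasible vertex uses only straight-run naphtha, MTBE; raffinate is not used. The octane-barrels and oxygenate mass requirements are met with equality.
So straight-run naphtha = 0.891467 barrels, MTBE = 1.53295 barrels.
Total cost: 72.92·0.891467 + 130.22·1.53295 = 264.6265.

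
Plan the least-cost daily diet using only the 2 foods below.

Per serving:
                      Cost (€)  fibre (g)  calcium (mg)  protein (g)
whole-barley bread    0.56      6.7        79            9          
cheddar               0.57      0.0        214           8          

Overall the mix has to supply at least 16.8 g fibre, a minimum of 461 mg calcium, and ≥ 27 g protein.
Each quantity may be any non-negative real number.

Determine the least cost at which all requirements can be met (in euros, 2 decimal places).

Treat it as an LP. Let x1 = servings of whole-barley bread, x2 = servings of cheddar.
Minimize 0.56x1 + 0.57x2 subject to:
  6.7x1 ≥ 16.8   (fibre)
  79x1 + 214x2 ≥ 461   (calcium)
  9x1 + 8x2 ≥ 27   (protein)
  x1, x2 ≥ 0.
Both inputs are positive at the optimum. The fibre and calcium requirements are met with equality.
That vertex is x1 = 2.507, x2 = 1.229.
Total cost: 0.56·2.507 + 0.57·1.229 = 2.1045.

€2.10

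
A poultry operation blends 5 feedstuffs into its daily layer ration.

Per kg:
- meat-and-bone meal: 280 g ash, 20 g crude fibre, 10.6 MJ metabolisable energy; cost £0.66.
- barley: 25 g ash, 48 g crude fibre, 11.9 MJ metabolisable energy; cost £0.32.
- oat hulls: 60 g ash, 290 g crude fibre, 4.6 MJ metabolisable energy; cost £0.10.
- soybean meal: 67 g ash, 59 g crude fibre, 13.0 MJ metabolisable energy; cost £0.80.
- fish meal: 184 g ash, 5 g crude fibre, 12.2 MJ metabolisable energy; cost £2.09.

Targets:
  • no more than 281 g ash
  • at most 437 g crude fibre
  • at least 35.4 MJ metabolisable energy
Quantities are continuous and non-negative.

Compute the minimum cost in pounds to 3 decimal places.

£0.926

Set it up as a linear program. Let x1 = kg of meat-and-bone meal, x2 = kg of barley, x3 = kg of oat hulls, x4 = kg of soybean meal, x5 = kg of fish meal.
min 0.66x1 + 0.32x2 + 0.1x3 + 0.8x4 + 2.09x5 s.t.:
  280x1 + 25x2 + 60x3 + 67x4 + 184x5 ≤ 281   (ash)
  20x1 + 48x2 + 290x3 + 59x4 + 5x5 ≤ 437   (crude fibre)
  10.6x1 + 11.9x2 + 4.6x3 + 13x4 + 12.2x5 ≥ 35.4   (metabolisable energy)
  x1, x2, x3, x4, x5 ≥ 0.
The optimal basis is {barley, oat hulls}; meat-and-bone meal, soybean meal, fish meal drop out. Binding constraints: crude fibre and metabolisable energy.
Solving gives x2 = 2.556, x3 = 1.084.
Cost = 0.32·2.556 + 0.1·1.084 = 0.92632.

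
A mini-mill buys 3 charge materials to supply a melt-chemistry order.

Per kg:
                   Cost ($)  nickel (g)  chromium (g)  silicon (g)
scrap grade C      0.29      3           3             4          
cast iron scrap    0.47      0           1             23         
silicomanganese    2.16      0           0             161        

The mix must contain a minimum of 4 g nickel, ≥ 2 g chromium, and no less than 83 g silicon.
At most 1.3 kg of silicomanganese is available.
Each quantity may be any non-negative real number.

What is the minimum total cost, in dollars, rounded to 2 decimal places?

$1.43

Treat it as an LP. Let x1 = kg of scrap grade C, x2 = kg of cast iron scrap, x3 = kg of silicomanganese.
Minimise 0.29x1 + 0.47x2 + 2.16x3 s.t.:
  3x1 ≥ 4   (nickel)
  3x1 + 1x2 ≥ 2   (chromium)
  4x1 + 23x2 + 161x3 ≥ 83   (silicon)
  x3 ≤ 1.3
  x1, x2, x3 ≥ 0.
At the optimum only scrap grade C, silicomanganese are positive (cast iron scrap = 0). The nickel and silicon requirements are met with equality.
So scrap grade C = 1.333 kg, silicomanganese = 0.4824 kg.
Cost = 0.29·1.333 + 2.16·0.4824 = 1.4286.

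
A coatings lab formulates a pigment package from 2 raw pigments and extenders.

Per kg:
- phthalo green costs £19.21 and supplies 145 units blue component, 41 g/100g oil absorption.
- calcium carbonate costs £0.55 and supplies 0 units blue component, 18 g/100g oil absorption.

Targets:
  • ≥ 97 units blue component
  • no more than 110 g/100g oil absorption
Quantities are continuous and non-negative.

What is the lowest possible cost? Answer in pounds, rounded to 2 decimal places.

£12.85

Set it up as a linear program. Let x1 = kg of phthalo green, x2 = kg of calcium carbonate.
Minimize 19.21x1 + 0.55x2 with:
  145x1 ≥ 97   (blue component)
  41x1 + 18x2 ≤ 110   (oil absorption)
  x1, x2 ≥ 0.
The optimal basis is {phthalo green}; calcium carbonate drops out. There the blue component constraint is tight.
Solving gives x1 = 0.669.
Objective = 19.21·0.669 = 12.8515.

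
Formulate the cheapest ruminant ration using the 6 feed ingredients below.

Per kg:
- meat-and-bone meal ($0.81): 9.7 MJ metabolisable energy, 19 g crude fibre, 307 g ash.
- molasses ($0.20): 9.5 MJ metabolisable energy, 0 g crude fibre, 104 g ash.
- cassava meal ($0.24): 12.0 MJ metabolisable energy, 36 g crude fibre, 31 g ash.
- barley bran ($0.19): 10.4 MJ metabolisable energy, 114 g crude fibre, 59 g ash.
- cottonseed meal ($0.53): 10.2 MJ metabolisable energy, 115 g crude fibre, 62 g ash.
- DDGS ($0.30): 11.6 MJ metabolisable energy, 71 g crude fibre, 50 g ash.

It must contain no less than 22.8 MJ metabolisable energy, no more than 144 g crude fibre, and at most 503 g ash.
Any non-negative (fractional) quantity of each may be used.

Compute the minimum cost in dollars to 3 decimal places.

Let x1 = kg of meat-and-bone meal, x2 = kg of molasses, x3 = kg of cassava meal, x4 = kg of barley bran, x5 = kg of cottonseed meal, x6 = kg of DDGS.
Minimize 0.81x1 + 0.2x2 + 0.24x3 + 0.19x4 + 0.53x5 + 0.3x6 s.t.:
  9.7x1 + 9.5x2 + 12x3 + 10.4x4 + 10.2x5 + 11.6x6 ≥ 22.8   (metabolisable energy)
  19x1 + 36x3 + 114x4 + 115x5 + 71x6 ≤ 144   (crude fibre)
  307x1 + 104x2 + 31x3 + 59x4 + 62x5 + 50x6 ≤ 503   (ash)
  x1, x2, x3, x4, x5, x6 ≥ 0.
The minimum-cost mix takes nothing from meat-and-bone meal, molasses, cottonseed meal, DDGS — only cassava meal, barley bran. The metabolisable energy and crude fibre requirements are met with equality.
Optimal quantities: cassava meal = 1.109 kg, barley bran = 0.913 kg.
Hence cost = 0.24·1.109 + 0.19·0.913 = $0.43963.

$0.440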